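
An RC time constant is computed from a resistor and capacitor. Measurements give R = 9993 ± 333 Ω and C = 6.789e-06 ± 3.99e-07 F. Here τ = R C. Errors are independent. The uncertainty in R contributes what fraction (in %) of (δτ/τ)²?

24.3%

(δτ/τ)² = (1·δR/R)² + (1·δC/C)²
  R term: (1×0.0333)² = 0.00111
  C term: (1×0.0588)² = 0.00345
Total = 0.00456. Share from R = 0.00111/0.00456 = 0.243.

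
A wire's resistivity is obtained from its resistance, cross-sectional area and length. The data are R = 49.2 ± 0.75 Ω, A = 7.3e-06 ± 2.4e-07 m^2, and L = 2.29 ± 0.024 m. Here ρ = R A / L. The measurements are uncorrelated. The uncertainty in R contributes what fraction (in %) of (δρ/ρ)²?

(δρ/ρ)² = (1·δR/R)² + (1·δA/A)² + (-1·δL/L)²
  R term: (1×0.0152)² = 0.000232
  A term: (1×0.0329)² = 0.00108
  L term: (-1×0.0105)² = 0.000110
Total = 0.00142. Share from R = 0.000232/0.00142 = 0.163.

16.3%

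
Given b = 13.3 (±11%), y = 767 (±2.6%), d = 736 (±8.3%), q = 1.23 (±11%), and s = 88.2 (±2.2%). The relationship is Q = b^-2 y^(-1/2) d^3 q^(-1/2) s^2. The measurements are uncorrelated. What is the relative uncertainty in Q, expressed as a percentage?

Products/powers → add relative errors in quadrature, weighted by exponent:
  (-2·δb/b)² = (-2×0.110)² = 0.0484;  (−½·δy/y)² = (-0.5×0.0260)² = 0.000169;  (3·δd/d)² = (3×0.0830)² = 0.0620;  (−½·δq/q)² = (-0.5×0.110)² = 0.00302;  (2·δs/s)² = (2×0.0220)² = 0.00194
δQ/Q = √(0.116) = 0.340

34.0%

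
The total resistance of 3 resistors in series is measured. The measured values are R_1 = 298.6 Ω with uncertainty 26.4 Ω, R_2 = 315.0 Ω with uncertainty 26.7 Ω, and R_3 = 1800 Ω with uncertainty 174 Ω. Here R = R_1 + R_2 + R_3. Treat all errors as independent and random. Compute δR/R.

0.0738

R is a linear combination, so absolute uncertainties add in quadrature:
  (δR_1)² = 697;  (δR_2)² = 713;  (δR_3)² = 30300
δR = √(31700) = 178 Ω
R = 2414 Ω, so δR/R = 178/2414 = 0.0738.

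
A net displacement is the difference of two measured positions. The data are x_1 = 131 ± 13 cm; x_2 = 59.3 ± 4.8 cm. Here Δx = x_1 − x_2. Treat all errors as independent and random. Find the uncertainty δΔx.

13.9 cm

Absolute uncertainties add in quadrature for a linear combination:
  (δx_1)² = 169;  (δx_2)² = 23.0
δΔx = √(192) = 13.9 cm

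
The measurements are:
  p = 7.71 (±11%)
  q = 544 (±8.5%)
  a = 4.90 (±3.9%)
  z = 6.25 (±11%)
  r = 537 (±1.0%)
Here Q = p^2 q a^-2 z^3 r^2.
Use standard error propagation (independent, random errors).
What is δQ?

Q is a product of powers, so relative uncertainties combine in quadrature:
  (2·δp/p)² = (2×0.110)² = 0.0484;  (1·δq/q)² = (1×0.0850)² = 0.00723;  (-2·δa/a)² = (-2×0.0390)² = 0.00608;  (3·δz/z)² = (3×0.110)² = 0.109;  (2·δr/r)² = (2×0.0100)² = 0.000400
δQ/Q = √(0.171) = 0.414
Q = 9.48e+10, so δQ = 0.414 × 9.48e+10 = 3.92e+10.

3.92e+10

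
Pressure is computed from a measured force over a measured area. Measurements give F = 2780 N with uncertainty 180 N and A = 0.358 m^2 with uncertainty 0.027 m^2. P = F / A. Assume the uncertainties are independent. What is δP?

P is a product of powers, so relative uncertainties combine in quadrature:
  (1·δF/F)² = (1×0.0647)² = 0.00419;  (-1·δA/A)² = (-1×0.0754)² = 0.00569
δP/P = √(0.00988) = 0.0994
P = 7770 Pa, so δP = 0.0994 × 7770 = 772 Pa.

772 Pa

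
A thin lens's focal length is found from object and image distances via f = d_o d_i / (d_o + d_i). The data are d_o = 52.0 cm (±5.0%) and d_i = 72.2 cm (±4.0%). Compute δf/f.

0.0335

∂f/∂d_o = (d_i/(d_o+d_i))² = 0.338;  ∂f/∂d_i = (d_o/(d_o+d_i))² = 0.175
δf = √((∂f/∂d_o · δd_o)² + (∂f/∂d_i · δd_i)²) = √(0.772 + 0.256) = 1.01 cm
f = 30.2 cm, so δf/f = 1.01/30.2 = 0.0335.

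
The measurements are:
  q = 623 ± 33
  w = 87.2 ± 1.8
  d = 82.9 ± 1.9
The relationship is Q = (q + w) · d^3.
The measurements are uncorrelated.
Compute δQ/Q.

Let u = q + w = 710. δu = √(δq² + δw²) = √(1090 + 3.24) = 33.0, so δu/u = 0.0465.
Q is then a monomial in u, d:
δQ/Q = √((δu/u)² + (3·δd/d)²) = √(0.00217 + 0.00473) = 0.0830

0.0830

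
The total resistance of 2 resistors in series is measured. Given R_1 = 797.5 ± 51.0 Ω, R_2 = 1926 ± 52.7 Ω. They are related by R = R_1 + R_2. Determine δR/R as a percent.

2.69%

Absolute uncertainties add in quadrature for a linear combination:
  (δR_1)² = 2600;  (δR_2)² = 2780
δR = √(5380) = 73.3 Ω
R = 2724 Ω, so δR/R = 73.3/2724 = 0.0269.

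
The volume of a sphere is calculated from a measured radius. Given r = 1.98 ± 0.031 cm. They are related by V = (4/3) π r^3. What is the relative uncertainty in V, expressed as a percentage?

4.70%

V is a product of powers, so relative uncertainties combine in quadrature:
  (3·δr/r)² = (3×0.0157)² = 0.00221
δV/V = √(0.00221) = 0.0470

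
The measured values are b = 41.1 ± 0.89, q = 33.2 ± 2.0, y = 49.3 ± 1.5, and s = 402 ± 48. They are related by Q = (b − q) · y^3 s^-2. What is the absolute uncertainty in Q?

Let u = b − q = 7.90. δu = √(δb² + δq²) = √(0.792 + 4.00) = 2.19, so δu/u = 0.277.
Q is then a monomial in u, y, s:
δQ/Q = √((δu/u)² + (3·δy/y)² + (-2·δs/s)²) = √(0.0768 + 0.00833 + 0.0570) = 0.377
Q = 5.86, so δQ = 0.377 × 5.86 = 2.21.

2.21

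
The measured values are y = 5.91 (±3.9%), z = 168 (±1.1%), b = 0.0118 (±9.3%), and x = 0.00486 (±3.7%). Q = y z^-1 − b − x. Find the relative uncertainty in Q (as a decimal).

0.0976

Let p = y·z^-1 = 0.0352. δp/p = √((1·δy/y)² + (-1·δz/z)²) = √(0.00152 + 0.000121) = 0.0405, so δp = 0.00143.
Q = p − b − x: δQ = √(δp² + δb² + δx²) = √(2.03e-06 + 1.2e-06 + 3.23e-08) = 0.00181
Q = 0.0185, so δQ/Q = 0.00181/0.0185 = 0.0976.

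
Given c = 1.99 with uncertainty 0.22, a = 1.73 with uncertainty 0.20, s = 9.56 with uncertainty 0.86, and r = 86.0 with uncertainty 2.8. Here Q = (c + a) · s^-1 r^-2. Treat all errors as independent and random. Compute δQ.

7.2e-06

Let u = c + a = 3.72. δu = √(δc² + δa²) = √(0.0484 + 0.0400) = 0.297, so δu/u = 0.0799.
Q is then a monomial in u, s, r:
δQ/Q = √((δu/u)² + (-1·δs/s)² + (-2·δr/r)²) = √(0.00639 + 0.00809 + 0.00424) = 0.137
Q = 5.26e-05, so δQ = 0.137 × 5.26e-05 = 7.2e-06.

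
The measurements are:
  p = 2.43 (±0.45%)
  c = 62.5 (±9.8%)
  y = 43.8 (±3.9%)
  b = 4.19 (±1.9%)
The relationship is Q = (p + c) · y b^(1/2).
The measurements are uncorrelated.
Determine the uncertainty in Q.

597

Let u = p + c = 64.9. δu = √(δp² + δc²) = √(0.000120 + 37.5) = 6.13, so δu/u = 0.0943.
Q is then a monomial in u, y, b:
δQ/Q = √((δu/u)² + (1·δy/y)² + (½·δb/b)²) = √(0.00890 + 0.00152 + 9.02e-05) = 0.103
Q = 5820, so δQ = 0.103 × 5820 = 597.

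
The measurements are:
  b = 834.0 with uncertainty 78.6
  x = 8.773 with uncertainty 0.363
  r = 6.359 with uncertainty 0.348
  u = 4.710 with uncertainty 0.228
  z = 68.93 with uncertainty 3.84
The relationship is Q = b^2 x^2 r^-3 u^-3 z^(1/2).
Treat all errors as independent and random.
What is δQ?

Each factor contributes (exponent × relative error)² to (δQ/Q)²:
  (2·δb/b)² = (2×0.0942)² = 0.0355;  (2·δx/x)² = (2×0.0414)² = 0.00685;  (-3·δr/r)² = (-3×0.0547)² = 0.0270;  (-3·δu/u)² = (-3×0.0484)² = 0.0211;  (½·δz/z)² = (0.5×0.0557)² = 0.000776
δQ/Q = √(0.0912) = 0.302
Q = 16540, so δQ = 0.302 × 16540 = 5000.

5000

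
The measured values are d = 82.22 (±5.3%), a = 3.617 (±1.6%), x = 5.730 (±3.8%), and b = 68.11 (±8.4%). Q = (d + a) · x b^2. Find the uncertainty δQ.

4.1e+05

Let u = d + a = 85.84. δu = √(δd² + δa²) = √(19.0 + 0.00335) = 4.36, so δu/u = 0.0508.
Q is then a monomial in u, x, b:
δQ/Q = √((δu/u)² + (1·δx/x)² + (2·δb/b)²) = √(0.00258 + 0.00144 + 0.0282) = 0.180
Q = 2.282e+06, so δQ = 0.180 × 2.282e+06 = 4.1e+05.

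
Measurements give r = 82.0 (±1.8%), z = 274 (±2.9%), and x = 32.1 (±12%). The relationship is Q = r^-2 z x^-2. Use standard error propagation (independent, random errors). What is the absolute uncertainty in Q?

Since Q is a product/quotient, work with relative uncertainties:
  (-2·δr/r)² = (-2×0.0180)² = 0.00130;  (1·δz/z)² = (1×0.0290)² = 0.000841;  (-2·δx/x)² = (-2×0.120)² = 0.0576
δQ/Q = √(0.0597) = 0.244
Q = 3.95e-05, so δQ = 0.244 × 3.95e-05 = 9.67e-06.

9.67e-06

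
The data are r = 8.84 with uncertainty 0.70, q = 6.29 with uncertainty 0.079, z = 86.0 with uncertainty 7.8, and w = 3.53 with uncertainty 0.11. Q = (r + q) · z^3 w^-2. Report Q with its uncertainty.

Let u = r + q = 15.1. δu = √(δr² + δq²) = √(0.490 + 0.00624) = 0.704, so δu/u = 0.0466.
Q is then a monomial in u, z, w:
δQ/Q = √((δu/u)² + (3·δz/z)² + (-2·δw/w)²) = √(0.00217 + 0.0740 + 0.00388) = 0.283
Q = 7.72e+05, so δQ = 0.283 × 7.72e+05 = 2.19e+05.

(7.72 ± 2.19) × 10^5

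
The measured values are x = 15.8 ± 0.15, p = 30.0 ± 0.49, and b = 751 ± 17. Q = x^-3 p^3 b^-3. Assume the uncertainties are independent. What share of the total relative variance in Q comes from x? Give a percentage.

10.4%

(δQ/Q)² = (-3·δx/x)² + (3·δp/p)² + (-3·δb/b)²
  x term: (-3×0.00949)² = 0.000811
  p term: (3×0.0163)² = 0.00240
  b term: (-3×0.0226)² = 0.00461
Total = 0.00782. Share from x = 0.000811/0.00782 = 0.104.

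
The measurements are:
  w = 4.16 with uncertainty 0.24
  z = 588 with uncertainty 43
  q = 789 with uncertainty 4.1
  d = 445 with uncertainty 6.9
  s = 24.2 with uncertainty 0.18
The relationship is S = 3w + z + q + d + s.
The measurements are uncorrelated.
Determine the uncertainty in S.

43.7

Absolute uncertainties add in quadrature for a linear combination:
  (3·δw)² = 0.518;  (δz)² = 1850;  (δq)² = 16.8;  (δd)² = 47.6;  (δs)² = 0.0324
δS = √(1910) = 43.7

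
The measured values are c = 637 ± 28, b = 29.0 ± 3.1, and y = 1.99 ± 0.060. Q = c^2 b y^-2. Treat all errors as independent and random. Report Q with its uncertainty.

Each factor contributes (exponent × relative error)² to (δQ/Q)²:
  (2·δc/c)² = (2×0.0440)² = 0.00773;  (1·δb/b)² = (1×0.107)² = 0.0114;  (-2·δy/y)² = (-2×0.0302)² = 0.00364
δQ/Q = √(0.0228) = 0.151
Q = 2.97e+06, so δQ = 0.151 × 2.97e+06 = 4.49e+05.

(2.97 ± 0.449) × 10^6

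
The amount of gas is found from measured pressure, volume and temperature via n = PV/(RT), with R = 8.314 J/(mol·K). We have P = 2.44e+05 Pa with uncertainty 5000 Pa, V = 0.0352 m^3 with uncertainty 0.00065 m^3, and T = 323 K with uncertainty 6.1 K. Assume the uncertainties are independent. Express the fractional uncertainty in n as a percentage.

3.34%

For a monomial n ∝ P, V, T^-1, fractional errors add in quadrature:
  (1·δP/P)² = (1×0.0205)² = 0.000420;  (1·δV/V)² = (1×0.0185)² = 0.000341;  (-1·δT/T)² = (-1×0.0189)² = 0.000357
δn/n = √(0.00112) = 0.0334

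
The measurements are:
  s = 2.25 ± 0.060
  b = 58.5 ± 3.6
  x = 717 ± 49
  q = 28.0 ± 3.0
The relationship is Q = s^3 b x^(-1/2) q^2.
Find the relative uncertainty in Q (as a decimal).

Products/powers → add relative errors in quadrature, weighted by exponent:
  (3·δs/s)² = (3×0.0267)² = 0.00640;  (1·δb/b)² = (1×0.0615)² = 0.00379;  (−½·δx/x)² = (-0.5×0.0683)² = 0.00117;  (2·δq/q)² = (2×0.107)² = 0.0459
δQ/Q = √(0.0573) = 0.239

0.239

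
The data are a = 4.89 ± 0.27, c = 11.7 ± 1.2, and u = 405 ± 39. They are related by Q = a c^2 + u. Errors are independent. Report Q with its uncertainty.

1070 ± 147

Let p = a·c^2 = 669. δp/p = √((1·δa/a)² + (2·δc/c)²) = √(0.00305 + 0.0421) = 0.212, so δp = 142.
Q = p + u: δQ = √(δp² + δu²) = √(20200 + 1520) = 147
Q = 1070.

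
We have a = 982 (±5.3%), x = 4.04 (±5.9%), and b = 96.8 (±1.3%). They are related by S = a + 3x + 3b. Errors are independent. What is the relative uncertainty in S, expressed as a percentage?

Sums and differences: (δS)² = Σ (cᵢ δxᵢ)².
  (δa)² = 2710;  (3·δx)² = 0.511;  (3·δb)² = 14.3
δS = √(2720) = 52.2
S = 1280, so δS/S = 52.2/1280 = 0.0406.

4.06%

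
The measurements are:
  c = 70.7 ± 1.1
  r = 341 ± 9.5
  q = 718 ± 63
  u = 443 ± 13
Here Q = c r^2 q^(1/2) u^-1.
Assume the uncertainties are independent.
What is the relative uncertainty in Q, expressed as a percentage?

7.83%

Relative error in a monomial: (δQ/Q)² = Σ (nᵢ · δxᵢ/xᵢ)².
  (1·δc/c)² = (1×0.0156)² = 0.000242;  (2·δr/r)² = (2×0.0279)² = 0.00310;  (½·δq/q)² = (0.5×0.0877)² = 0.00192;  (-1·δu/u)² = (-1×0.0293)² = 0.000861
δQ/Q = √(0.00613) = 0.0783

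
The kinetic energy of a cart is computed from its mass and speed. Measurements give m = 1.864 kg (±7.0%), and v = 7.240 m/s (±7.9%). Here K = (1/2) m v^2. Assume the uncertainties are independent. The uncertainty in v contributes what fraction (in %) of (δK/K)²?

83.6%

(δK/K)² = (1·δm/m)² + (2·δv/v)²
  m term: (1×0.0700)² = 0.00490
  v term: (2×0.0790)² = 0.0250
Total = 0.0299. Share from v = 0.0250/0.0299 = 0.836.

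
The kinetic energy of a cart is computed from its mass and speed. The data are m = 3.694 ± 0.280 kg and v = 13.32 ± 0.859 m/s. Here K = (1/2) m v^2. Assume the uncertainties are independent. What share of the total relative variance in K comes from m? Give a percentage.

(δK/K)² = (1·δm/m)² + (2·δv/v)²
  m term: (1×0.0758)² = 0.00575
  v term: (2×0.0645)² = 0.0166
Total = 0.0224. Share from m = 0.00575/0.0224 = 0.257.

25.7%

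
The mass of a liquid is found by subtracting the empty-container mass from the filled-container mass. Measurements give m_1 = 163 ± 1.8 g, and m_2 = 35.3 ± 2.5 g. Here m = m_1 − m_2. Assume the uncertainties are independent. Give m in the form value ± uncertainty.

128 ± 3.08 g

m is a linear combination, so absolute uncertainties add in quadrature:
  (δm_1)² = 3.24;  (δm_2)² = 6.25
δm = √(9.49) = 3.08 g
m = 128 g.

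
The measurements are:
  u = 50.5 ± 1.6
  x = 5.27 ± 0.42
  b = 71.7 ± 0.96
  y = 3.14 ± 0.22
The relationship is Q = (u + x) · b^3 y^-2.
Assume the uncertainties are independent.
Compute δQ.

Let w = u + x = 55.8. δw = √(δu² + δx²) = √(2.56 + 0.176) = 1.65, so δw/w = 0.0297.
Q is then a monomial in w, b, y:
δQ/Q = √((δw/w)² + (3·δb/b)² + (-2·δy/y)²) = √(0.000880 + 0.00161 + 0.0196) = 0.149
Q = 2.08e+06, so δQ = 0.149 × 2.08e+06 = 3.1e+05.

3.1e+05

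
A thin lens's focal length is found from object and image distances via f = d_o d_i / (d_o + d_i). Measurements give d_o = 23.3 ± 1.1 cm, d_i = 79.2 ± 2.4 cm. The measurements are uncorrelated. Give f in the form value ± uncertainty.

∂f/∂d_o = (d_i/(d_o+d_i))² = 0.597;  ∂f/∂d_i = (d_o/(d_o+d_i))² = 0.0517
δf = √((∂f/∂d_o · δd_o)² + (∂f/∂d_i · δd_i)²) = √(0.431 + 0.0154) = 0.668 cm
f = 18.0 cm.

18.0 ± 0.668 cm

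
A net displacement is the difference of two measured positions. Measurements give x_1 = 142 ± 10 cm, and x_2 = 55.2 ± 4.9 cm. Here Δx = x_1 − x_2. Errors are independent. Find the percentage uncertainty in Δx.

12.8%

Δx is a linear combination, so absolute uncertainties add in quadrature:
  (δx_1)² = 100;  (δx_2)² = 24.0
δΔx = √(124) = 11.1 cm
Δx = 86.8 cm, so δΔx/Δx = 11.1/86.8 = 0.128.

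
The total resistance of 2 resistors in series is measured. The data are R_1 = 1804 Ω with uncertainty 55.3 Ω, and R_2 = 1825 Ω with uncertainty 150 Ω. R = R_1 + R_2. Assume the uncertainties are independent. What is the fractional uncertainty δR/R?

0.0441

Sums and differences: (δR)² = Σ (cᵢ δxᵢ)².
  (δR_1)² = 3060;  (δR_2)² = 22500
δR = √(25600) = 160 Ω
R = 3629 Ω, so δR/R = 160/3629 = 0.0441.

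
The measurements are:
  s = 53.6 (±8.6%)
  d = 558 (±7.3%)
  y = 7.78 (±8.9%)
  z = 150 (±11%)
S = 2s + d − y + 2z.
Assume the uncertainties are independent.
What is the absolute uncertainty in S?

Sums and differences: (δS)² = Σ (cᵢ δxᵢ)².
  (2·δs)² = 85.0;  (δd)² = 1660;  (δy)² = 0.479;  (2·δz)² = 1090
δS = √(2830) = 53.2

53.2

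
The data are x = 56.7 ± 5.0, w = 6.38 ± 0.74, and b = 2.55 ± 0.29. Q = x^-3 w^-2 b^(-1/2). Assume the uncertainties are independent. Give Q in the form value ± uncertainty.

Each factor contributes (exponent × relative error)² to (δQ/Q)²:
  (-3·δx/x)² = (-3×0.0882)² = 0.0700;  (-2·δw/w)² = (-2×0.116)² = 0.0538;  (−½·δb/b)² = (-0.5×0.114)² = 0.00323
δQ/Q = √(0.127) = 0.356
Q = 8.44e-08, so δQ = 0.356 × 8.44e-08 = 3.01e-08.

(8.44 ± 3.01) × 10^-8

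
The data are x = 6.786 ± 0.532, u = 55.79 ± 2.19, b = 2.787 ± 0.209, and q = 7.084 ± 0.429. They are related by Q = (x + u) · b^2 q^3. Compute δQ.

Let w = x + u = 62.58. δw = √(δx² + δu²) = √(0.283 + 4.80) = 2.25, so δw/w = 0.0360.
Q is then a monomial in w, b, q:
δQ/Q = √((δw/w)² + (2·δb/b)² + (3·δq/q)²) = √(0.00130 + 0.0225 + 0.0330) = 0.238
Q = 172800, so δQ = 0.238 × 172800 = 41200.

41200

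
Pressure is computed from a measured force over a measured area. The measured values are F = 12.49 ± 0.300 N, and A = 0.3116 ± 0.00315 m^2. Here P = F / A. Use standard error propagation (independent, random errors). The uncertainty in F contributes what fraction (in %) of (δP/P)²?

(δP/P)² = (1·δF/F)² + (-1·δA/A)²
  F term: (1×0.0240)² = 0.000577
  A term: (-1×0.0101)² = 0.000102
Total = 0.000679. Share from F = 0.000577/0.000679 = 0.850.

85.0%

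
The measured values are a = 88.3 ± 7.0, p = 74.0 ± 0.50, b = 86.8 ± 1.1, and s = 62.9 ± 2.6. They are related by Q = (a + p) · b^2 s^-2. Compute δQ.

Let u = a + p = 162. δu = √(δa² + δp²) = √(49.0 + 0.250) = 7.02, so δu/u = 0.0432.
Q is then a monomial in u, b, s:
δQ/Q = √((δu/u)² + (2·δb/b)² + (-2·δs/s)²) = √(0.00187 + 0.000642 + 0.00683) = 0.0967
Q = 309, so δQ = 0.0967 × 309 = 29.9.

29.9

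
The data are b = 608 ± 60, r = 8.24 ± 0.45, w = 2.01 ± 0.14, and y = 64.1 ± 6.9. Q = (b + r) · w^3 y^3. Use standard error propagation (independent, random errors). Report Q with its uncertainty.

(1.32 ± 0.523) × 10^9

Let u = b + r = 616. δu = √(δb² + δr²) = √(3600 + 0.203) = 60.0, so δu/u = 0.0974.
Q is then a monomial in u, w, y:
δQ/Q = √((δu/u)² + (3·δw/w)² + (3·δy/y)²) = √(0.00948 + 0.0437 + 0.104) = 0.397
Q = 1.32e+09, so δQ = 0.397 × 1.32e+09 = 5.23e+08.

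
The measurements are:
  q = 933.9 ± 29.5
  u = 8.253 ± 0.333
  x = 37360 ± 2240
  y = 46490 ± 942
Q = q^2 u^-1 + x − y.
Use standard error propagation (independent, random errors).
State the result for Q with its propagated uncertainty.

96550 ± 8290

Let p = q^2·u^-1 = 105700. δp/p = √((2·δq/q)² + (-1·δu/u)²) = √(0.00399 + 0.00163) = 0.0750, so δp = 7920.
Q = p + x − y: δQ = √(δp² + δx² + δy²) = √(6.28e+07 + 5.02e+06 + 8.87e+05) = 8290
Q = 96550.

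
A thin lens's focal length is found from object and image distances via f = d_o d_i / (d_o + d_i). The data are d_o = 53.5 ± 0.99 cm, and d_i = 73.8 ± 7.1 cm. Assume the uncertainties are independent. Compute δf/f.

0.0418

∂f/∂d_o = (d_i/(d_o+d_i))² = 0.336;  ∂f/∂d_i = (d_o/(d_o+d_i))² = 0.177
δf = √((∂f/∂d_o · δd_o)² + (∂f/∂d_i · δd_i)²) = √(0.111 + 1.57) = 1.30 cm
f = 31.0 cm, so δf/f = 1.30/31.0 = 0.0418.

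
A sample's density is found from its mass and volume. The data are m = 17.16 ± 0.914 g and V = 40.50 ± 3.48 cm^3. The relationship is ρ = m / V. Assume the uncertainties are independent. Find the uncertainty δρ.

0.0428 g/cm^3

Since ρ is a product/quotient, work with relative uncertainties:
  (1·δm/m)² = (1×0.0533)² = 0.00284;  (-1·δV/V)² = (-1×0.0859)² = 0.00738
δρ/ρ = √(0.0102) = 0.101
ρ = 0.4237 g/cm^3, so δρ = 0.101 × 0.4237 = 0.0428 g/cm^3.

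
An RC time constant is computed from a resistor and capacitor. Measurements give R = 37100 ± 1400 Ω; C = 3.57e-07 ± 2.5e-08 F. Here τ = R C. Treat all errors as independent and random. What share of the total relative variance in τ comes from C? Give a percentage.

(δτ/τ)² = (1·δR/R)² + (1·δC/C)²
  R term: (1×0.0377)² = 0.00142
  C term: (1×0.0700)² = 0.00490
Total = 0.00633. Share from C = 0.00490/0.00633 = 0.775.

77.5%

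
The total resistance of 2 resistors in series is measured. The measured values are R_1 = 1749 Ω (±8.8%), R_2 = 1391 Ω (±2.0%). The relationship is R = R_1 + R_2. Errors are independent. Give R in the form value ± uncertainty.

Absolute uncertainties add in quadrature for a linear combination:
  (δR_1)² = 23700;  (δR_2)² = 774
δR = √(24500) = 156 Ω
R = 3140 Ω.

3140 ± 156 Ω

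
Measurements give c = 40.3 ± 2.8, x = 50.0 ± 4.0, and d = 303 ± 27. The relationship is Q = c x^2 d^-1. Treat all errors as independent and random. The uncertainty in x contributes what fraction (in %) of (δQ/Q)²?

66.7%

(δQ/Q)² = (1·δc/c)² + (2·δx/x)² + (-1·δd/d)²
  c term: (1×0.0695)² = 0.00483
  x term: (2×0.0800)² = 0.0256
  d term: (-1×0.0891)² = 0.00794
Total = 0.0384. Share from x = 0.0256/0.0384 = 0.667.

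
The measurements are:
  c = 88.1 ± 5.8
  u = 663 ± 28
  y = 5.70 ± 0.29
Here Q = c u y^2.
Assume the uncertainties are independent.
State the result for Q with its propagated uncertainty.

Since Q is a product/quotient, work with relative uncertainties:
  (1·δc/c)² = (1×0.0658)² = 0.00433;  (1·δu/u)² = (1×0.0422)² = 0.00178;  (2·δy/y)² = (2×0.0509)² = 0.0104
δQ/Q = √(0.0165) = 0.128
Q = 1.9e+06, so δQ = 0.128 × 1.9e+06 = 2.44e+05.

(1.90 ± 0.244) × 10^6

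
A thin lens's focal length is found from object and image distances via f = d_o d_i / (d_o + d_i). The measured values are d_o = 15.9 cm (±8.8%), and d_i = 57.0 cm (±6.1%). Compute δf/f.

∂f/∂d_o = (d_i/(d_o+d_i))² = 0.611;  ∂f/∂d_i = (d_o/(d_o+d_i))² = 0.0476
δf = √((∂f/∂d_o · δd_o)² + (∂f/∂d_i · δd_i)²) = √(0.732 + 0.0274) = 0.871 cm
f = 12.4 cm, so δf/f = 0.871/12.4 = 0.0701.

0.0701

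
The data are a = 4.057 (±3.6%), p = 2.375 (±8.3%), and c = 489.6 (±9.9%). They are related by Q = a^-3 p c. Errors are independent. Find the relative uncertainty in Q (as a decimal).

Each factor contributes (exponent × relative error)² to (δQ/Q)²:
  (-3·δa/a)² = (-3×0.0360)² = 0.0117;  (1·δp/p)² = (1×0.0830)² = 0.00689;  (1·δc/c)² = (1×0.0990)² = 0.00980
δQ/Q = √(0.0284) = 0.168

0.168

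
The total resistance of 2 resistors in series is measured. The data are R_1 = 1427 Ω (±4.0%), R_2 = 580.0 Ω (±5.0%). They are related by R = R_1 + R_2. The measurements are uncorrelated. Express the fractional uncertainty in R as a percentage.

Each term contributes (cᵢ δxᵢ)² to (δR)²:
  (δR_1)² = 3260;  (δR_2)² = 841
δR = √(4100) = 64.0 Ω
R = 2007 Ω, so δR/R = 64.0/2007 = 0.0319.

3.19%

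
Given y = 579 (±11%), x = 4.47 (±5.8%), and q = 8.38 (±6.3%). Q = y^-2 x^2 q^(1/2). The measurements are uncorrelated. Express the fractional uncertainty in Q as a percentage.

For a monomial Q ∝ y^-2, x^2, q^(1/2), fractional errors add in quadrature:
  (-2·δy/y)² = (-2×0.110)² = 0.0484;  (2·δx/x)² = (2×0.0580)² = 0.0135;  (½·δq/q)² = (0.5×0.0630)² = 0.000992
δQ/Q = √(0.0628) = 0.251

25.1%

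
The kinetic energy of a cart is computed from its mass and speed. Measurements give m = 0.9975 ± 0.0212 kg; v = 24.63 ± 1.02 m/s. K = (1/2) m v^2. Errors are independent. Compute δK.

25.9 J

For a monomial K ∝ m, v^2, fractional errors add in quadrature:
  (1·δm/m)² = (1×0.0213)² = 0.000452;  (2·δv/v)² = (2×0.0414)² = 0.00686
δK/K = √(0.00731) = 0.0855
K = 302.6 J, so δK = 0.0855 × 302.6 = 25.9 J.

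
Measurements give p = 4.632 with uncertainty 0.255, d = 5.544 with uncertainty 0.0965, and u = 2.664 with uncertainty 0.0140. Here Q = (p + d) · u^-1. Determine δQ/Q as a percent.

2.73%

Let w = p + d = 10.18. δw = √(δp² + δd²) = √(0.0650 + 0.00931) = 0.273, so δw/w = 0.0268.
Q is then a monomial in w, u:
δQ/Q = √((δw/w)² + (-1·δu/u)²) = √(0.000718 + 2.76e-05) = 0.0273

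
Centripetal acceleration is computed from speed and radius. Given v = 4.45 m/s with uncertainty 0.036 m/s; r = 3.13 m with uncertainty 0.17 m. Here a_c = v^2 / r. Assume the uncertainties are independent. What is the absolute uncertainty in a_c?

Relative error in a monomial: (δa_c/a_c)² = Σ (nᵢ · δxᵢ/xᵢ)².
  (2·δv/v)² = (2×0.00809)² = 0.000262;  (-1·δr/r)² = (-1×0.0543)² = 0.00295
δa_c/a_c = √(0.00321) = 0.0567
a_c = 6.33 m/s^2, so δa_c = 0.0567 × 6.33 = 0.359 m/s^2.

0.359 m/s^2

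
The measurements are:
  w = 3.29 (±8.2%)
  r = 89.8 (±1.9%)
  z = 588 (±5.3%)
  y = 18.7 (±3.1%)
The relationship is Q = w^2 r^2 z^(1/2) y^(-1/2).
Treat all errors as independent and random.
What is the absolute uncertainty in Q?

83800

Since Q is a product/quotient, work with relative uncertainties:
  (2·δw/w)² = (2×0.0820)² = 0.0269;  (2·δr/r)² = (2×0.0190)² = 0.00144;  (½·δz/z)² = (0.5×0.0530)² = 0.000702;  (−½·δy/y)² = (-0.5×0.0310)² = 0.000240
δQ/Q = √(0.0293) = 0.171
Q = 4.89e+05, so δQ = 0.171 × 4.89e+05 = 83800.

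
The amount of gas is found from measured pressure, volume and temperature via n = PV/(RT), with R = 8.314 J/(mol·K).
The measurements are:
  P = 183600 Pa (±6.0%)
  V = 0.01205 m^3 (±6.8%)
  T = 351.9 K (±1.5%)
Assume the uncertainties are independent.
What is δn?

0.0695 mol

Products/powers → add relative errors in quadrature, weighted by exponent:
  (1·δP/P)² = (1×0.0600)² = 0.00360;  (1·δV/V)² = (1×0.0680)² = 0.00462;  (-1·δT/T)² = (-1×0.0150)² = 0.000225
δn/n = √(0.00845) = 0.0919
n = 0.7562 mol, so δn = 0.0919 × 0.7562 = 0.0695 mol.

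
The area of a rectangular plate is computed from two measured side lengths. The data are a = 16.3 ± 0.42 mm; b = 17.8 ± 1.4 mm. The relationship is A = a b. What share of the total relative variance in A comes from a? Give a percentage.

(δA/A)² = (1·δa/a)² + (1·δb/b)²
  a term: (1×0.0258)² = 0.000664
  b term: (1×0.0787)² = 0.00619
Total = 0.00685. Share from a = 0.000664/0.00685 = 0.0969.

9.69%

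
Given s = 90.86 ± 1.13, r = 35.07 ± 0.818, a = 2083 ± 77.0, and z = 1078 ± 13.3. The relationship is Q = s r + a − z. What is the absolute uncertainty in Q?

115

Let p = s·r = 3186. δp/p = √((1·δs/s)² + (1·δr/r)²) = √(0.000155 + 0.000544) = 0.0264, so δp = 84.2.
Q = p + a − z: δQ = √(δp² + δa² + δz²) = √(7090 + 5930 + 177) = 115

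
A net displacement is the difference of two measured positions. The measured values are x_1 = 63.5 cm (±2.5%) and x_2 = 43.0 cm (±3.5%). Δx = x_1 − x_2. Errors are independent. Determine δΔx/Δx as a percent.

10.7%

Each term contributes (cᵢ δxᵢ)² to (δΔx)²:
  (δx_1)² = 2.52;  (δx_2)² = 2.27
δΔx = √(4.79) = 2.19 cm
Δx = 20.5 cm, so δΔx/Δx = 2.19/20.5 = 0.107.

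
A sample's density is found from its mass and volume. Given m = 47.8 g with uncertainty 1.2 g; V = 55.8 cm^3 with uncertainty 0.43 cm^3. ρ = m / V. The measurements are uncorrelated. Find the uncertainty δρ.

ρ is a product of powers, so relative uncertainties combine in quadrature:
  (1·δm/m)² = (1×0.0251)² = 0.000630;  (-1·δV/V)² = (-1×0.00771)² = 5.94e-05
δρ/ρ = √(0.000690) = 0.0263
ρ = 0.857 g/cm^3, so δρ = 0.0263 × 0.857 = 0.0225 g/cm^3.

0.0225 g/cm^3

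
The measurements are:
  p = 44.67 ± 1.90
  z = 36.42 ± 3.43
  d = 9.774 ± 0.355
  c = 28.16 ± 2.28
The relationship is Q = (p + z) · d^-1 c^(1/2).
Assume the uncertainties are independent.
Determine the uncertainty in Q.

Let u = p + z = 81.09. δu = √(δp² + δz²) = √(3.61 + 11.8) = 3.92, so δu/u = 0.0484.
Q is then a monomial in u, d, c:
δQ/Q = √((δu/u)² + (-1·δd/d)² + (½·δc/c)²) = √(0.00234 + 0.00132 + 0.00164) = 0.0728
Q = 44.03, so δQ = 0.0728 × 44.03 = 3.20.

3.20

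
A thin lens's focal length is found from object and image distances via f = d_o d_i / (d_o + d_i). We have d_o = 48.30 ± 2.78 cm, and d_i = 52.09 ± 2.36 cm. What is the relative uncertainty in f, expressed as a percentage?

3.70%

∂f/∂d_o = (d_i/(d_o+d_i))² = 0.269;  ∂f/∂d_i = (d_o/(d_o+d_i))² = 0.231
δf = √((∂f/∂d_o · δd_o)² + (∂f/∂d_i · δd_i)²) = √(0.560 + 0.298) = 0.927 cm
f = 25.06 cm, so δf/f = 0.927/25.06 = 0.0370.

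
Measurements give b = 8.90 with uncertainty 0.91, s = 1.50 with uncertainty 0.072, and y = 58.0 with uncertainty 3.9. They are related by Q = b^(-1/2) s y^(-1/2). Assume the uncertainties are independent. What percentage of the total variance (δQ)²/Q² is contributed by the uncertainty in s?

38.1%

(δQ/Q)² = (−½·δb/b)² + (1·δs/s)² + (−½·δy/y)²
  b term: (-0.5×0.102)² = 0.00261
  s term: (1×0.0480)² = 0.00230
  y term: (-0.5×0.0672)² = 0.00113
Total = 0.00605. Share from s = 0.00230/0.00605 = 0.381.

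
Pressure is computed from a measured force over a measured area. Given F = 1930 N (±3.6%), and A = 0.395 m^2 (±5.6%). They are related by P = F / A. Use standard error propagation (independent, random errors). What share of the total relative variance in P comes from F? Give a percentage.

29.2%

(δP/P)² = (1·δF/F)² + (-1·δA/A)²
  F term: (1×0.0360)² = 0.00130
  A term: (-1×0.0560)² = 0.00314
Total = 0.00443. Share from F = 0.00130/0.00443 = 0.292.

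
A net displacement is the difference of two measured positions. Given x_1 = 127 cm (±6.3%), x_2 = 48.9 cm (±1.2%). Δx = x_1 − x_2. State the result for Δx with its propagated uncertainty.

78.1 ± 8.02 cm

For a sum/difference, combine absolute errors in quadrature:
  (δx_1)² = 64.0;  (δx_2)² = 0.344
δΔx = √(64.4) = 8.02 cm
Δx = 78.1 cm.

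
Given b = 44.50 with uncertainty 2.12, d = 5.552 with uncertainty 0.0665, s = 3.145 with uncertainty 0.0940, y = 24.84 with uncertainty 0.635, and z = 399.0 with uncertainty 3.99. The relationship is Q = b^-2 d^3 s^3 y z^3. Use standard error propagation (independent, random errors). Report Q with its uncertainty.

(4.242 ± 0.599) × 10^9

Relative error in a monomial: (δQ/Q)² = Σ (nᵢ · δxᵢ/xᵢ)².
  (-2·δb/b)² = (-2×0.0476)² = 0.00908;  (3·δd/d)² = (3×0.0120)² = 0.00129;  (3·δs/s)² = (3×0.0299)² = 0.00804;  (1·δy/y)² = (1×0.0256)² = 0.000653;  (3·δz/z)² = (3×0.0100)² = 0.000900
δQ/Q = √(0.0200) = 0.141
Q = 4.242e+09, so δQ = 0.141 × 4.242e+09 = 5.99e+08.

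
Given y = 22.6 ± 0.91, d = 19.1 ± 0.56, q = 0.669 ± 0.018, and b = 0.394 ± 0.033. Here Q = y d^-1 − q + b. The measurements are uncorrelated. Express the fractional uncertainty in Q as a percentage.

7.70%

Let p = y·d^-1 = 1.18. δp/p = √((1·δy/y)² + (-1·δd/d)²) = √(0.00162 + 0.000860) = 0.0498, so δp = 0.0589.
Q = p − q + b: δQ = √(δp² + δq² + δb²) = √(0.00347 + 0.000324 + 0.00109) = 0.0699
Q = 0.908, so δQ/Q = 0.0699/0.908 = 0.0770.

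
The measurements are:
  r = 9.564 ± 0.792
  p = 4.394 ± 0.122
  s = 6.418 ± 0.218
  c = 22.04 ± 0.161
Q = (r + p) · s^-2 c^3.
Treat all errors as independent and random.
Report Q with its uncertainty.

3628 ± 332

Let u = r + p = 13.96. δu = √(δr² + δp²) = √(0.627 + 0.0149) = 0.801, so δu/u = 0.0574.
Q is then a monomial in u, s, c:
δQ/Q = √((δu/u)² + (-2·δs/s)² + (3·δc/c)²) = √(0.00330 + 0.00462 + 0.000480) = 0.0916
Q = 3628, so δQ = 0.0916 × 3628 = 332.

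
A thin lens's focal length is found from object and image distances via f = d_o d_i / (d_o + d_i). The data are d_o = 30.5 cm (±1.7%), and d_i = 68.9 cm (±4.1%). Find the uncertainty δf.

0.364 cm

∂f/∂d_o = (d_i/(d_o+d_i))² = 0.480;  ∂f/∂d_i = (d_o/(d_o+d_i))² = 0.0942
δf = √((∂f/∂d_o · δd_o)² + (∂f/∂d_i · δd_i)²) = √(0.0621 + 0.0707) = 0.364 cm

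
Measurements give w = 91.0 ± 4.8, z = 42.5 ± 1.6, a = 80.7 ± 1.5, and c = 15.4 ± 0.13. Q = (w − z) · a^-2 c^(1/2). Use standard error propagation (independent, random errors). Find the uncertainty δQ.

Let u = w − z = 48.5. δu = √(δw² + δz²) = √(23.0 + 2.56) = 5.06, so δu/u = 0.104.
Q is then a monomial in u, a, c:
δQ/Q = √((δu/u)² + (-2·δa/a)² + (½·δc/c)²) = √(0.0109 + 0.00138 + 1.78e-05) = 0.111
Q = 0.0292, so δQ = 0.111 × 0.0292 = 0.00324.

0.00324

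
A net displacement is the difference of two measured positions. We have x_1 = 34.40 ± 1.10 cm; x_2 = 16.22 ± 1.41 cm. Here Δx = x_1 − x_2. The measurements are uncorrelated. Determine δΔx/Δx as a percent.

9.84%

Sums and differences: (δΔx)² = Σ (cᵢ δxᵢ)².
  (δx_1)² = 1.21;  (δx_2)² = 1.99
δΔx = √(3.20) = 1.79 cm
Δx = 18.18 cm, so δΔx/Δx = 1.79/18.18 = 0.0984.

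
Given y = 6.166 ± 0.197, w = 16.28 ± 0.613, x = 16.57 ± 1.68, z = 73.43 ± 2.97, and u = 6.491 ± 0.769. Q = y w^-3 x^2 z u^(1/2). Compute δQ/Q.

0.245

For a monomial Q ∝ y, w^-3, x^2, z, u^(1/2), fractional errors add in quadrature:
  (1·δy/y)² = (1×0.0319)² = 0.00102;  (-3·δw/w)² = (-3×0.0377)² = 0.0128;  (2·δx/x)² = (2×0.101)² = 0.0411;  (1·δz/z)² = (1×0.0404)² = 0.00164;  (½·δu/u)² = (0.5×0.118)² = 0.00351
δQ/Q = √(0.0600) = 0.245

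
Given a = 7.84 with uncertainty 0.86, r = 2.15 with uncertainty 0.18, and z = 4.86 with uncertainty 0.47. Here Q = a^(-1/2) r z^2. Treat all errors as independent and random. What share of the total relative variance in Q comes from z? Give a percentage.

(δQ/Q)² = (−½·δa/a)² + (1·δr/r)² + (2·δz/z)²
  a term: (-0.5×0.110)² = 0.00301
  r term: (1×0.0837)² = 0.00701
  z term: (2×0.0967)² = 0.0374
Total = 0.0474. Share from z = 0.0374/0.0474 = 0.789.

78.9%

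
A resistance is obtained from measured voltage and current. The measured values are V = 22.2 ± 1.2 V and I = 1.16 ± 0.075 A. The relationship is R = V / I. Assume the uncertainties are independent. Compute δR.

1.61 Ω

Products/powers → add relative errors in quadrature, weighted by exponent:
  (1·δV/V)² = (1×0.0541)² = 0.00292;  (-1·δI/I)² = (-1×0.0647)² = 0.00418
δR/R = √(0.00710) = 0.0843
R = 19.1 Ω, so δR = 0.0843 × 19.1 = 1.61 Ω.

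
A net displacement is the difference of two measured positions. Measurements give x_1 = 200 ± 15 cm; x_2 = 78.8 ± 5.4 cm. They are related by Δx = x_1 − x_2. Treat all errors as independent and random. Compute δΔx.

15.9 cm

Each term contributes (cᵢ δxᵢ)² to (δΔx)²:
  (δx_1)² = 225;  (δx_2)² = 29.2
δΔx = √(254) = 15.9 cm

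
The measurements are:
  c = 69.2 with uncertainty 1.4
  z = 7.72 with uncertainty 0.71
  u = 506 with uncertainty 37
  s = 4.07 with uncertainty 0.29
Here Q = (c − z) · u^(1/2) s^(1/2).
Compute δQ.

Let w = c − z = 61.5. δw = √(δc² + δz²) = √(1.96 + 0.504) = 1.57, so δw/w = 0.0255.
Q is then a monomial in w, u, s:
δQ/Q = √((δw/w)² + (½·δu/u)² + (½·δs/s)²) = √(0.000652 + 0.00134 + 0.00127) = 0.0571
Q = 2790, so δQ = 0.0571 × 2790 = 159.

159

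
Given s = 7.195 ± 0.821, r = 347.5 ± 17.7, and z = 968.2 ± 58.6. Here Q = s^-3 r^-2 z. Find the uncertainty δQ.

Each factor contributes (exponent × relative error)² to (δQ/Q)²:
  (-3·δs/s)² = (-3×0.114)² = 0.117;  (-2·δr/r)² = (-2×0.0509)² = 0.0104;  (1·δz/z)² = (1×0.0605)² = 0.00366
δQ/Q = √(0.131) = 0.362
Q = 2.153e-05, so δQ = 0.362 × 2.153e-05 = 7.8e-06.

7.8e-06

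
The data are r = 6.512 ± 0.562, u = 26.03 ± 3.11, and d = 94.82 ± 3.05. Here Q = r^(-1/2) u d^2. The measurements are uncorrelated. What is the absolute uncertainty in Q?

13100

Relative error in a monomial: (δQ/Q)² = Σ (nᵢ · δxᵢ/xᵢ)².
  (−½·δr/r)² = (-0.5×0.0863)² = 0.00186;  (1·δu/u)² = (1×0.119)² = 0.0143;  (2·δd/d)² = (2×0.0322)² = 0.00414
δQ/Q = √(0.0203) = 0.142
Q = 91710, so δQ = 0.142 × 91710 = 13100.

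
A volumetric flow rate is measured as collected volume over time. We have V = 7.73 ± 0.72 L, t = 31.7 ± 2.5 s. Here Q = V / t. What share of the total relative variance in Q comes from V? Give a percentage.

(δQ/Q)² = (1·δV/V)² + (-1·δt/t)²
  V term: (1×0.0931)² = 0.00868
  t term: (-1×0.0789)² = 0.00622
Total = 0.0149. Share from V = 0.00868/0.0149 = 0.582.

58.2%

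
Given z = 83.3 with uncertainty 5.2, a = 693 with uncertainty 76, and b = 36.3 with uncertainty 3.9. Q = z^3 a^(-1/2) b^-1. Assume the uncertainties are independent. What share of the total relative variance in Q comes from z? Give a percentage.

70.7%

(δQ/Q)² = (3·δz/z)² + (−½·δa/a)² + (-1·δb/b)²
  z term: (3×0.0624)² = 0.0351
  a term: (-0.5×0.110)² = 0.00301
  b term: (-1×0.107)² = 0.0115
Total = 0.0496. Share from z = 0.0351/0.0496 = 0.707.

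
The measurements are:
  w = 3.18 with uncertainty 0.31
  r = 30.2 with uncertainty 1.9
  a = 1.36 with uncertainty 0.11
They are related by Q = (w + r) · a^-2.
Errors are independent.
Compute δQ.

3.10

Let u = w + r = 33.4. δu = √(δw² + δr²) = √(0.0961 + 3.61) = 1.93, so δu/u = 0.0577.
Q is then a monomial in u, a:
δQ/Q = √((δu/u)² + (-2·δa/a)²) = √(0.00333 + 0.0262) = 0.172
Q = 18.0, so δQ = 0.172 × 18.0 = 3.10.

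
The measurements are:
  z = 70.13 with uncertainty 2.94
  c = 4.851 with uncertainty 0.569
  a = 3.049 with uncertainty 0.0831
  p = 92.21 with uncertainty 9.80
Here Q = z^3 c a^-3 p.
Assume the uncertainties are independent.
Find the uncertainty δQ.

Relative error in a monomial: (δQ/Q)² = Σ (nᵢ · δxᵢ/xᵢ)².
  (3·δz/z)² = (3×0.0419)² = 0.0158;  (1·δc/c)² = (1×0.117)² = 0.0138;  (-3·δa/a)² = (-3×0.0273)² = 0.00669;  (1·δp/p)² = (1×0.106)² = 0.0113
δQ/Q = √(0.0476) = 0.218
Q = 5.443e+06, so δQ = 0.218 × 5.443e+06 = 1.19e+06.

1.19e+06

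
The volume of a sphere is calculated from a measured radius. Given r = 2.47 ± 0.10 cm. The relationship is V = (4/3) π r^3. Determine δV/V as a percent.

12.1%

For a monomial V ∝ r^3, fractional errors add in quadrature:
  (3·δr/r)² = (3×0.0405)² = 0.0148
δV/V = √(0.0148) = 0.121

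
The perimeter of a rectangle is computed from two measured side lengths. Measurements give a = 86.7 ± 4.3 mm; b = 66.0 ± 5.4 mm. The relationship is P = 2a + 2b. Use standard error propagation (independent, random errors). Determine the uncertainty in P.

13.8 mm

Absolute uncertainties add in quadrature for a linear combination:
  (2·δa)² = 74.0;  (2·δb)² = 117
δP = √(191) = 13.8 mm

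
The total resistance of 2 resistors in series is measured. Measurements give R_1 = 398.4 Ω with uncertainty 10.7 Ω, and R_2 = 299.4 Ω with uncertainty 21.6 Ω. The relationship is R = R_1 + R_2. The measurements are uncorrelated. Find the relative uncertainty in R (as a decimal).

Sums and differences: (δR)² = Σ (cᵢ δxᵢ)².
  (δR_1)² = 114;  (δR_2)² = 467
δR = √(581) = 24.1 Ω
R = 697.8 Ω, so δR/R = 24.1/697.8 = 0.0345.

0.0345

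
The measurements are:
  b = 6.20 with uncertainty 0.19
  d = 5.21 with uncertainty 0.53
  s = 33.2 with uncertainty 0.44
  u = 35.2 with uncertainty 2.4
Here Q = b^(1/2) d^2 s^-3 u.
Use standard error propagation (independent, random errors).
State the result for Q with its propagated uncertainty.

Q is a product of powers, so relative uncertainties combine in quadrature:
  (½·δb/b)² = (0.5×0.0306)² = 0.000235;  (2·δd/d)² = (2×0.102)² = 0.0414;  (-3·δs/s)² = (-3×0.0133)² = 0.00158;  (1·δu/u)² = (1×0.0682)² = 0.00465
δQ/Q = √(0.0479) = 0.219
Q = 0.0650, so δQ = 0.219 × 0.0650 = 0.0142.

0.0650 ± 0.0142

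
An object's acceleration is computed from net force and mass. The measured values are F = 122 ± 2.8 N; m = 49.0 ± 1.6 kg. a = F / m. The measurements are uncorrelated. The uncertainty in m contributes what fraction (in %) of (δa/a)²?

(δa/a)² = (1·δF/F)² + (-1·δm/m)²
  F term: (1×0.0230)² = 0.000527
  m term: (-1×0.0327)² = 0.00107
Total = 0.00159. Share from m = 0.00107/0.00159 = 0.669.

66.9%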